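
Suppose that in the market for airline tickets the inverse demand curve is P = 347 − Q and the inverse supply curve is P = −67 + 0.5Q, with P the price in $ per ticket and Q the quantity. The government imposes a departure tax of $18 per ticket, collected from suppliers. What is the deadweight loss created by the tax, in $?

Rewrite in direct form: Qd = 347 − P and Qs = 2P + 134.
Before the tax: set 347 − P = 2P + 134 → P* = $71, Q* = 276.
With the tax collected from suppliers, supply shifts: Qs = 2(P − 18) + 134.
Solving gives Q = 264 with buyers paying $83 and suppliers receiving $65 (the $18 wedge).
Quantity falls by |ΔQ| = |276 − 264| = 12.
DWL = ½ · t · |ΔQ| = ½ · 18 · 12 = $108.

Deadweight loss = $108.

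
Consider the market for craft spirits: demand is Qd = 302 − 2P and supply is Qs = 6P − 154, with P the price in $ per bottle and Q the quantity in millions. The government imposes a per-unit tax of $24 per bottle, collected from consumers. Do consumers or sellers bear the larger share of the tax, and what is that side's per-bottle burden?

Without the tax, 302 − 2P = 6P − 154 gives 8P = 456, so P* = $57 and Q* = 188.
With the tax collected from consumers, demand (in seller-price terms) shifts: Qd = 302 − 2(P + 24).
New equilibrium: consumers pay $75, sellers receive $51, Q = 152. (Wedge: Pb − Ps = 24.)
Per-bottle burden: consumers $18, sellers $6.
Consumers take the larger share because demand is less price-elastic here (demand slope 2 vs supply slope 6).
The less price-elastic side of the market bears the larger share of a per-unit tax.

Consumers bear the larger share: $18 per bottle.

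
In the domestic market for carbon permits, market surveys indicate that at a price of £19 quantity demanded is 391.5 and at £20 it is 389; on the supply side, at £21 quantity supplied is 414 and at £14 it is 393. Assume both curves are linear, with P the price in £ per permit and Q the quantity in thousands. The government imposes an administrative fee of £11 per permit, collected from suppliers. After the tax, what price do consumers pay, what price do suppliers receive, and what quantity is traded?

Demand slope: (389 − 391.5)/(20 − 19) = -2.5, so Qd = 439 − 2.5P.
Supply slope: (393 − 414)/(14 − 21) = 3, so Qs = 3P + 351.
Before the tax: set 439 − 2.5P = 3P + 351 → P* = £16, Q* = 399.
With the tax collected from suppliers, supply shifts: Qs = 3(P − 11) + 351.
New equilibrium: consumers pay £22, suppliers receive £11, Q = 384. (Wedge: Pb − Ps = 11.)
The less price-elastic side of the market bears the larger share of a per-unit tax.

Consumers pay £22; suppliers receive £11; quantity = 384.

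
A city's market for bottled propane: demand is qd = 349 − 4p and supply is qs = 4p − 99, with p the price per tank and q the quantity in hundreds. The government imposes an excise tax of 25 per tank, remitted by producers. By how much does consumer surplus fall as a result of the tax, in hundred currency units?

Before the tax: set 349 − 4p = 4p − 99 → p* = 56, q* = 125.
With the tax collected from producers, supply shifts: qs = 4(p − 25) − 99.
Solving gives q = 75 with buyers paying 68.5 and producers receiving 43.5 (the 25 wedge).
ΔCS is the trapezoid between Q = 75 and Q = 125 of height 12.5: ½ · (125 + 75) · 12.5 = 1250.

Consumer surplus falls by 1250 hundred.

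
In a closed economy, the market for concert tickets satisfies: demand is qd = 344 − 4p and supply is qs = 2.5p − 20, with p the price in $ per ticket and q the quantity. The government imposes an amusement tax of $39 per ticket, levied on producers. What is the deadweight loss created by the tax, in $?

Before the tax: set 344 − 4p = 2.5p − 20 → p* = $56, q* = 120.
With the tax collected from producers, supply shifts: qs = 2.5(p − 39) − 20.
Solving gives q = 60 with consumers paying $71 and producers receiving $32 (the $39 wedge).
Quantity falls by |ΔQ| = |120 − 60| = 60.
DWL = ½ · t · |ΔQ| = ½ · 39 · 60 = $1170.

Deadweight loss = $1170.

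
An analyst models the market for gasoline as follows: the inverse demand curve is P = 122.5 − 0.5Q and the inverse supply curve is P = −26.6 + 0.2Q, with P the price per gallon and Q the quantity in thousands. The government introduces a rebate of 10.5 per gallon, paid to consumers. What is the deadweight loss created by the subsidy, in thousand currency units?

Inverting to Q(P) form: Qd = 245 − 2P; Qs = 5P + 133.
Without the subsidy, 245 − 2P = 5P + 133 gives 7P = 112, so P* = 16 and Q* = 213.
With a per-unit subsidy paid to consumers, each effectively pays P − 10.5, so demand becomes Qd = 245 − 2(P − 10.5).
Solving gives Q = 228 with consumers paying 8.5 and producers receiving 19 (the 10.5 wedge).
Quantity rises by |ΔQ| = |213 − 228| = 15.
DWL = ½ · t · |ΔQ| = ½ · 10.5 · 15 = 78.75.

Deadweight loss = 78.75 thousand.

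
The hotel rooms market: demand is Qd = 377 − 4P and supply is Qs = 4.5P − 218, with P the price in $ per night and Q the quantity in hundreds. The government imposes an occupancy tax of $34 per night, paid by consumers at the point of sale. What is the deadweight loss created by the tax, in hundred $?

Deadweight loss = $1224 hundred.

Without the tax, 377 − 4P = 4.5P − 218 gives 8.5P = 595, so P* = $70 and Q* = 97.
With the tax collected from consumers, demand (in seller-price terms) shifts: Qd = 377 − 4(P + 34).
Solving gives Q = 25 with consumers paying $88 and producers receiving $54 (the $34 wedge).
Quantity falls by |ΔQ| = |97 − 25| = 72.
DWL = ½ · t · |ΔQ| = ½ · 34 · 72 = $1224.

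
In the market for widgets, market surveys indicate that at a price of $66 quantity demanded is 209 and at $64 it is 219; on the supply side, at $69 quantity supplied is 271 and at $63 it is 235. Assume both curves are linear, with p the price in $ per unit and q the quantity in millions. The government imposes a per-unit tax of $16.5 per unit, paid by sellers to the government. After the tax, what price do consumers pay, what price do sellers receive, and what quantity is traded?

Consumers pay $71; sellers receive $54.5; quantity = 184.

Demand slope: (219 − 209)/(64 − 66) = -5, so qd = 539 − 5p.
Supply slope: (235 − 271)/(63 − 69) = 6, so qs = 6p − 143.
Before the tax: set 539 − 5p = 6p − 143 → p* = $62, q* = 229.
With the tax collected from sellers, supply shifts: qs = 6(p − 16.5) − 143.
New equilibrium: consumers pay $71, sellers receive $54.5, q = 184. (Wedge: pb − ps = 16.5.)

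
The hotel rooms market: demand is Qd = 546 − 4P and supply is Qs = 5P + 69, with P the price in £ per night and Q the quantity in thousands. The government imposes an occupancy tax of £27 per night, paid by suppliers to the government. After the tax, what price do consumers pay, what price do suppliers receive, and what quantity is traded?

Before the tax: set 546 − 4P = 5P + 69 → P* = £53, Q* = 334.
With the tax collected from suppliers, supply shifts: Qs = 5(P − 27) + 69.
New equilibrium: consumers pay £68, suppliers receive £41, Q = 274. (Wedge: Pb − Ps = 27.)

Consumers pay £68; suppliers receive £41; quantity = 274.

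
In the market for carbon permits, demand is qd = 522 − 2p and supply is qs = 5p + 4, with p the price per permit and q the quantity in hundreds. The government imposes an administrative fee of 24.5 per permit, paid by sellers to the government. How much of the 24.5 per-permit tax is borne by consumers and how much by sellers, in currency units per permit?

Without the tax, 522 − 2p = 5p + 4 gives 7p = 518, so p* = 74 and q* = 374.
With the tax collected from sellers, supply shifts: qs = 5(p − 24.5) + 4.
New equilibrium: consumers pay 91.5, sellers receive 67, q = 339. (Wedge: pb − ps = 24.5.)
Burden on consumers: 17.5; on sellers: 7. (They sum to 24.5.)

Consumers bear 17.5 per permit; sellers bear 7 per permit.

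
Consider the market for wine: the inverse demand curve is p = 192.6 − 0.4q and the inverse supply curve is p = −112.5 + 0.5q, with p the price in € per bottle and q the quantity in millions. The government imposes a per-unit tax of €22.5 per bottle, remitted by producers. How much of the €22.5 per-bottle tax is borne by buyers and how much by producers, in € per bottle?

Buyers bear €10 per bottle; producers bear €12.5 per bottle.

Inverting to q(p) form: qd = 481.5 − 2.5p; qs = 2p + 225.
Before the tax: set 481.5 − 2.5p = 2p + 225 → p* = €57, q* = 339.
With the tax collected from producers, supply shifts: qs = 2(p − 22.5) + 225.
New equilibrium: buyers pay €67, producers receive €44.5, q = 314. (Wedge: pb − ps = 22.5.)
Burden on buyers: €10; on producers: €12.5. (They sum to €22.5.)
The less price-elastic side of the market bears the larger share of a per-unit tax.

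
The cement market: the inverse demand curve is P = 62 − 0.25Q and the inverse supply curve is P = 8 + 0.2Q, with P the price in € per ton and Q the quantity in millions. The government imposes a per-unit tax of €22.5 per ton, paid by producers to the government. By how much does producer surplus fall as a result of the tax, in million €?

Rewrite in direct form: Qd = 248 − 4P and Qs = 5P − 40.
Before the tax: set 248 − 4P = 5P − 40 → P* = €32, Q* = 120.
With the tax collected from producers, supply shifts: Qs = 5(P − 22.5) − 40.
Solving gives Q = 70 with consumers paying €44.5 and producers receiving €22 (the €22.5 wedge).
ΔPS is the trapezoid between Q = 70 and Q = 120 of height €10: ½ · (120 + 70) · 10 = €950.

Producer surplus falls by €950 million.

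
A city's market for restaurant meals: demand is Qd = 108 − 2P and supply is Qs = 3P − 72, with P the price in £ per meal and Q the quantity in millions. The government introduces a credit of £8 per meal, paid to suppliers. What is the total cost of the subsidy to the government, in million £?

Government outlay = £364.8 million.

Before the subsidy: set 108 − 2P = 3P − 72 → P* = £36, Q* = 36.
With a per-unit subsidy paid to suppliers, each receives P + 8 per unit sold, so supply becomes Qs = 3(P + 8) − 72.
New equilibrium: consumers pay £31.2, suppliers receive £39.2, Q = 45.6. (Wedge: Pb − Ps = −8.)
Outlay = t · Q = 8 · 45.6 = £364.8.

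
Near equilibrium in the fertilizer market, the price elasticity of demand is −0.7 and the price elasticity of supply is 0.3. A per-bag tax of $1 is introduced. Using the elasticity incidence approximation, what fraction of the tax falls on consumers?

Incidence ratio: consumers' share ≈ εs / (εs + |εd|) = 0.3 / (0.3 + 0.7) = 0.3.
Supply is the less elastic side, so consumers bear the smaller share.

Consumers' share ≈ 0.3.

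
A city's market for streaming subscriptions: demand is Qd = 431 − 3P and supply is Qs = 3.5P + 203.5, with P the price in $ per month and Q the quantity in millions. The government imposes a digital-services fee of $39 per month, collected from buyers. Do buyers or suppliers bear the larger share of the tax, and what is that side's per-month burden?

Without the tax, 431 − 3P = 3.5P + 203.5 gives 6.5P = 227.5, so P* = $35 and Q* = 326.
With the tax collected from buyers, demand (in seller-price terms) shifts: Qd = 431 − 3(P + 39).
Solving gives Q = 263 with buyers paying $56 and suppliers receiving $17 (the $39 wedge).
Per-month burden: buyers $21, suppliers $18.
Buyers take the larger share because demand is less price-elastic here (demand slope 3 vs supply slope 3.5).
The less price-elastic side of the market bears the larger share of a per-unit tax.

Buyers bear the larger share: $21 per month.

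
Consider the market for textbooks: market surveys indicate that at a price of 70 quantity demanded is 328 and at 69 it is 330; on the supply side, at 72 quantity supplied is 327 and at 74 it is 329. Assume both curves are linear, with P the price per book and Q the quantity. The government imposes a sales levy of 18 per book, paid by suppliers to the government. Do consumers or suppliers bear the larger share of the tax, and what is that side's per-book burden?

Demand slope: (330 − 328)/(69 − 70) = -2, so Qd = 468 − 2P.
Supply slope: (329 − 327)/(74 − 72) = 1, so Qs = P + 255.
Without the tax, 468 − 2P = P + 255 gives 3P = 213, so P* = 71 and Q* = 326.
With the tax collected from suppliers, supply shifts: Qs = (P − 18) + 255.
Solving gives Q = 314 with consumers paying 77 and suppliers receiving 59 (the 18 wedge).
Per-book burden: consumers 6, suppliers 12.
Suppliers take the larger share because supply is less price-elastic here (demand slope 2 vs supply slope 1).
The less price-elastic side of the market bears the larger share of a per-unit tax.

Suppliers bear the larger share: 12 per book.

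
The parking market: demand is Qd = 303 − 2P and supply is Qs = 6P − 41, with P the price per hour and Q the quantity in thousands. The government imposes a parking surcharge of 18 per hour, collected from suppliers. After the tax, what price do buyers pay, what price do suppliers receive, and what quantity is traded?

Buyers pay 56.5; suppliers receive 38.5; quantity = 190.

Without the tax, 303 − 2P = 6P − 41 gives 8P = 344, so P* = 43 and Q* = 217.
With the tax collected from suppliers, supply shifts: Qs = 6(P − 18) − 41.
New equilibrium: buyers pay 56.5, suppliers receive 38.5, Q = 190. (Wedge: Pb − Ps = 18.)
The less price-elastic side of the market bears the larger share of a per-unit tax.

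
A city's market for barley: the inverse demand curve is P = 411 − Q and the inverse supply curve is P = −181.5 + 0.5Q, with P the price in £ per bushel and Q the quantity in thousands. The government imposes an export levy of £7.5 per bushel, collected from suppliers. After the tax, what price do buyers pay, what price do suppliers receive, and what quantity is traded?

Rewrite in direct form: Qd = 411 − P and Qs = 2P + 363.
Without the tax, 411 − P = 2P + 363 gives 3P = 48, so P* = £16 and Q* = 395.
With the tax collected from suppliers, supply shifts: Qs = 2(P − 7.5) + 363.
Solving gives Q = 390 with buyers paying £21 and suppliers receiving £13.5 (the £7.5 wedge).
The less price-elastic side of the market bears the larger share of a per-unit tax.

Buyers pay £21; suppliers receive £13.5; quantity = 390.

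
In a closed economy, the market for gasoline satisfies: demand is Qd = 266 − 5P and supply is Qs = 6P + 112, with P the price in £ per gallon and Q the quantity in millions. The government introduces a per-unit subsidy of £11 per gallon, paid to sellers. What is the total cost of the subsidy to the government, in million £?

Without the subsidy, 266 − 5P = 6P + 112 gives 11P = 154, so P* = £14 and Q* = 196.
With a per-unit subsidy paid to sellers, each receives P + 11 per unit sold, so supply becomes Qs = 6(P + 11) + 112.
New equilibrium: consumers pay £8, sellers receive £19, Q = 226. (Wedge: Pb − Ps = −11.)
Outlay = t · Q = 11 · 226 = £2486.

Government outlay = £2486 million.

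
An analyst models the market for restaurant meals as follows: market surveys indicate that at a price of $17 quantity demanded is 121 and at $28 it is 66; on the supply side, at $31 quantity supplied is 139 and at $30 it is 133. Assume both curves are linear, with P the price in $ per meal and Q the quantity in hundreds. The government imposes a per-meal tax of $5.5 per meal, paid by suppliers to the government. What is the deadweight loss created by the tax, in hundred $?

Demand slope: (66 − 121)/(28 − 17) = -5, so Qd = 206 − 5P.
Supply slope: (133 − 139)/(30 − 31) = 6, so Qs = 6P − 47.
Without the tax, 206 − 5P = 6P − 47 gives 11P = 253, so P* = $23 and Q* = 91.
With the tax collected from suppliers, supply shifts: Qs = 6(P − 5.5) − 47.
Solving gives Q = 76 with buyers paying $26 and suppliers receiving $20.5 (the $5.5 wedge).
Quantity falls by |ΔQ| = |91 − 76| = 15.
DWL = ½ · t · |ΔQ| = ½ · 5.5 · 15 = $41.25.

Deadweight loss = $41.25 hundred.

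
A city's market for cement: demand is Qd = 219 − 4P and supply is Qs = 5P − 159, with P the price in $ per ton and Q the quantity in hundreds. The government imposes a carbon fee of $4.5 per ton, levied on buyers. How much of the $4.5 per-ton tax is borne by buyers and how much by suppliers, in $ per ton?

Buyers bear $2.5 per ton; suppliers bear $2 per ton.

Without the tax, 219 − 4P = 5P − 159 gives 9P = 378, so P* = $42 and Q* = 51.
With the tax collected from buyers, demand (in seller-price terms) shifts: Qd = 219 − 4(P + 4.5).
New equilibrium: buyers pay $44.5, suppliers receive $40, Q = 41. (Wedge: Pb − Ps = 4.5.)
Burden on buyers: $2.5; on suppliers: $2. (They sum to $4.5.)
The less price-elastic side of the market bears the larger share of a per-unit tax.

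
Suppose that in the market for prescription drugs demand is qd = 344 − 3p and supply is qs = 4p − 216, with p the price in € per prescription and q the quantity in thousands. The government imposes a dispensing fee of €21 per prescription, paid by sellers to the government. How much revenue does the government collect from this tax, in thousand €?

Tax revenue = €1428 thousand.

Without the tax, 344 − 3p = 4p − 216 gives 7p = 560, so p* = €80 and q* = 104.
With the tax collected from sellers, supply shifts: qs = 4(p − 21) − 216.
Solving gives q = 68 with buyers paying €92 and sellers receiving €71 (the €21 wedge).
Revenue = t · Q = 21 · 68 = €1428.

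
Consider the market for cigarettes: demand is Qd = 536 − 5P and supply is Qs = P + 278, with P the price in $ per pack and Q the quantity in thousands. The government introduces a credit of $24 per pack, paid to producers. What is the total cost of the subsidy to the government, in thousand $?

Government outlay = $8184 thousand.

Before the subsidy: set 536 − 5P = P + 278 → P* = $43, Q* = 321.
With a per-unit subsidy paid to producers, each receives P + 24 per unit sold, so supply becomes Qs = (P + 24) + 278.
New equilibrium: buyers pay $39, producers receive $63, Q = 341. (Wedge: Pb − Ps = −24.)
Outlay = t · Q = 24 · 341 = $8184.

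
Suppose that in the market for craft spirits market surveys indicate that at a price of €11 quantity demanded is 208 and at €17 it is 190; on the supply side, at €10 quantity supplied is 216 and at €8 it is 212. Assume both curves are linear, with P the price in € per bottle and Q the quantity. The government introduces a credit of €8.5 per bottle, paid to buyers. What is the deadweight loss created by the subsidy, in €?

Deadweight loss = €43.35.

Demand slope: (190 − 208)/(17 − 11) = -3, so Qd = 241 − 3P.
Supply slope: (212 − 216)/(8 − 10) = 2, so Qs = 2P + 196.
Before the subsidy: set 241 − 3P = 2P + 196 → P* = €9, Q* = 214.
With a per-unit subsidy paid to buyers, each effectively pays P − 8.5, so demand becomes Qd = 241 − 3(P − 8.5).
Solving gives Q = 224.2 with buyers paying €5.6 and suppliers receiving €14.1 (the €8.5 wedge).
Quantity rises by |ΔQ| = |214 − 224.2| = 10.2.
DWL = ½ · t · |ΔQ| = ½ · 8.5 · 10.2 = €43.35.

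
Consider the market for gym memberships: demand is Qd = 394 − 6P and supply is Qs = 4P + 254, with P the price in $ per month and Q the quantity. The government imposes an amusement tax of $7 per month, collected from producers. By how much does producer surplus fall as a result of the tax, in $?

Before the tax: set 394 − 6P = 4P + 254 → P* = $14, Q* = 310.
With the tax collected from producers, supply shifts: Qs = 4(P − 7) + 254.
New equilibrium: buyers pay $16.8, producers receive $9.8, Q = 293.2. (Wedge: Pb − Ps = 7.)
ΔPS is the trapezoid between Q = 293.2 and Q = 310 of height $4.2: ½ · (310 + 293.2) · 4.2 = $1266.72.

Producer surplus falls by $1266.72.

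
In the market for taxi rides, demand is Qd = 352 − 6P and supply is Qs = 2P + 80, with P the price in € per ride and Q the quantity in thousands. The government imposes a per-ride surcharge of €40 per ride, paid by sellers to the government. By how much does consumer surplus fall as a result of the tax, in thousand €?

Consumer surplus falls by €1180 thousand.

Without the tax, 352 − 6P = 2P + 80 gives 8P = 272, so P* = €34 and Q* = 148.
With the tax collected from sellers, supply shifts: Qs = 2(P − 40) + 80.
Solving gives Q = 88 with buyers paying €44 and sellers receiving €4 (the €40 wedge).
ΔCS is the trapezoid between Q = 88 and Q = 148 of height €10: ½ · (148 + 88) · 10 = €1180.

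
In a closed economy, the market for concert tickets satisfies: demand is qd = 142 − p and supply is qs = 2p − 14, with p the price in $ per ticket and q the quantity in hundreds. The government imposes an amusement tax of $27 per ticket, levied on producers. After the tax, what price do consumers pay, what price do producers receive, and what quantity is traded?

Consumers pay $70; producers receive $43; quantity = 72.

Before the tax: set 142 − p = 2p − 14 → p* = $52, q* = 90.
With the tax collected from producers, supply shifts: qs = 2(p − 27) − 14.
Solving gives q = 72 with consumers paying $70 and producers receiving $43 (the $27 wedge).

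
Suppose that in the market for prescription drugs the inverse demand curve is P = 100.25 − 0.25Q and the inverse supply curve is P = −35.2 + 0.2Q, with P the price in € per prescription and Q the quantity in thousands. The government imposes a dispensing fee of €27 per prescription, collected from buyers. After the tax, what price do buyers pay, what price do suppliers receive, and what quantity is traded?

Inverting to Q(P) form: Qd = 401 − 4P; Qs = 5P + 176.
Without the tax, 401 − 4P = 5P + 176 gives 9P = 225, so P* = €25 and Q* = 301.
With the tax collected from buyers, demand (in seller-price terms) shifts: Qd = 401 − 4(P + 27).
Solving gives Q = 241 with buyers paying €40 and suppliers receiving €13 (the €27 wedge).
The less price-elastic side of the market bears the larger share of a per-unit tax.

Buyers pay €40; suppliers receive €13; quantity = 241.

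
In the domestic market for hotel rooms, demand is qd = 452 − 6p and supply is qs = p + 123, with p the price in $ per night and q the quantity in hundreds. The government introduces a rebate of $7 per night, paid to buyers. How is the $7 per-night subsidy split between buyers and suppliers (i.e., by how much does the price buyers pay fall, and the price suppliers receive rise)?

Without the subsidy, 452 − 6p = p + 123 gives 7p = 329, so p* = $47 and q* = 170.
With a per-unit subsidy paid to buyers, each effectively pays p − 7, so demand becomes qd = 452 − 6(p − 7).
Solving gives q = 176 with buyers paying $46 and suppliers receiving $53 (the $7 wedge).
Gain to buyers: $1; to suppliers: $6. (They sum to $7.)

Buyers gain $1 per night; suppliers gain $6 per night.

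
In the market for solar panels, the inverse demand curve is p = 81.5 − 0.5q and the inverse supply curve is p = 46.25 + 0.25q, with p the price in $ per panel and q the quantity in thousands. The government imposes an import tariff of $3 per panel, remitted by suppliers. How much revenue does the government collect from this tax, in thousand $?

Inverting to q(p) form: qd = 163 − 2p; qs = 4p − 185.
Without the tax, 163 − 2p = 4p − 185 gives 6p = 348, so p* = $58 and q* = 47.
With the tax collected from suppliers, supply shifts: qs = 4(p − 3) − 185.
New equilibrium: buyers pay $60, suppliers receive $57, q = 43. (Wedge: pb − ps = 3.)
Revenue = t · Q = 3 · 43 = $129.

Tax revenue = $129 thousand.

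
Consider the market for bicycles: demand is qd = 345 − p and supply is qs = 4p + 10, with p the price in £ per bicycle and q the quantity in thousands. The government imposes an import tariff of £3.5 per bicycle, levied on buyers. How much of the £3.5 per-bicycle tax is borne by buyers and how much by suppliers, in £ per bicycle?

Buyers bear £2.8 per bicycle; suppliers bear £0.7 per bicycle.

Before the tax: set 345 − p = 4p + 10 → p* = £67, q* = 278.
With the tax collected from buyers, demand (in seller-price terms) shifts: qd = 345 − (p + 3.5).
Solving gives q = 275.2 with buyers paying £69.8 and suppliers receiving £66.3 (the £3.5 wedge).
Burden on buyers: £2.8; on suppliers: £0.7. (They sum to £3.5.)
The less price-elastic side of the market bears the larger share of a per-unit tax.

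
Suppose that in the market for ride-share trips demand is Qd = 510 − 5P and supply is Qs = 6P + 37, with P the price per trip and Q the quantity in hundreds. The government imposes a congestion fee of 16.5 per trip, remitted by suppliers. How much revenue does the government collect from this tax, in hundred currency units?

Without the tax, 510 − 5P = 6P + 37 gives 11P = 473, so P* = 43 and Q* = 295.
With the tax collected from suppliers, supply shifts: Qs = 6(P − 16.5) + 37.
New equilibrium: consumers pay 52, suppliers receive 35.5, Q = 250. (Wedge: Pb − Ps = 16.5.)
Revenue = t · Q = 16.5 · 250 = 4125.

Tax revenue = 4125 hundred.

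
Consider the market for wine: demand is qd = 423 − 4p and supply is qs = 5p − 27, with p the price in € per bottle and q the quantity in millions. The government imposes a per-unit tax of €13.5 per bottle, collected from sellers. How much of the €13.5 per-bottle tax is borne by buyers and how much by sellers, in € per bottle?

Without the tax, 423 − 4p = 5p − 27 gives 9p = 450, so p* = €50 and q* = 223.
With the tax collected from sellers, supply shifts: qs = 5(p − 13.5) − 27.
Solving gives q = 193 with buyers paying €57.5 and sellers receiving €44 (the €13.5 wedge).
Burden on buyers: €7.5; on sellers: €6. (They sum to €13.5.)
The less price-elastic side of the market bears the larger share of a per-unit tax.

Buyers bear €7.5 per bottle; sellers bear €6 per bottle.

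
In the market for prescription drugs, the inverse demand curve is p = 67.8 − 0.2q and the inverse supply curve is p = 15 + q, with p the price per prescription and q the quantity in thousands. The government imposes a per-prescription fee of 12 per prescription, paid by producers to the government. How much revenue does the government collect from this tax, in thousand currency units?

Tax revenue = 408 thousand.

Inverting to q(p) form: qd = 339 − 5p; qs = p − 15.
Before the tax: set 339 − 5p = p − 15 → p* = 59, q* = 44.
With the tax collected from producers, supply shifts: qs = (p − 12) − 15.
Solving gives q = 34 with consumers paying 61 and producers receiving 49 (the 12 wedge).
Revenue = t · Q = 12 · 34 = 408.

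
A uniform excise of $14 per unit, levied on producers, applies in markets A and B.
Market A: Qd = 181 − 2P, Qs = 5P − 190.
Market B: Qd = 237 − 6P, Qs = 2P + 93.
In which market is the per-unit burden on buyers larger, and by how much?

Market A: pre-tax P* = $53, Q* = 75; post-tax Q = 55; per-unit burden on buyers = $10.
Market B: pre-tax P* = $18, Q* = 129; post-tax Q = 108; per-unit burden on buyers = $3.5.
Difference: $10 vs $3.5 → market A is larger by $6.5.

Market A, by $6.5.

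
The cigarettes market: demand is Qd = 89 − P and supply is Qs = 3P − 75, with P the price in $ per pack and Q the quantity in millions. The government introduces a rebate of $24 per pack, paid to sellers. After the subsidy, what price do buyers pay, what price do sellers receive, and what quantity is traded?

Buyers pay $23; sellers receive $47; quantity = 66.

Before the subsidy: set 89 − P = 3P − 75 → P* = $41, Q* = 48.
With a per-unit subsidy paid to sellers, each receives P + 24 per unit sold, so supply becomes Qs = 3(P + 24) − 75.
Solving gives Q = 66 with buyers paying $23 and sellers receiving $47 (the $24 wedge).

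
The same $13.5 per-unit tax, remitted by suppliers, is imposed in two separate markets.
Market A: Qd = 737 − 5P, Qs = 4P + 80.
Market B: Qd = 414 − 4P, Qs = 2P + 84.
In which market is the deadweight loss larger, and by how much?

Market A: pre-tax P* = $73, Q* = 372; post-tax Q = 342; deadweight loss = $202.5.
Market B: pre-tax P* = $55, Q* = 194; post-tax Q = 176; deadweight loss = $121.5.
Difference: $202.5 vs $121.5 → market A is larger by $81.

Market A, by $81.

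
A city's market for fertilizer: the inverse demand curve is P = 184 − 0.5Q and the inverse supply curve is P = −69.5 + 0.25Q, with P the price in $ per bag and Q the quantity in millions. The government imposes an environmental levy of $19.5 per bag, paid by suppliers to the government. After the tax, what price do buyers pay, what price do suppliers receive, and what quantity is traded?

Rewrite in direct form: Qd = 368 − 2P and Qs = 4P + 278.
Without the tax, 368 − 2P = 4P + 278 gives 6P = 90, so P* = $15 and Q* = 338.
With the tax collected from suppliers, supply shifts: Qs = 4(P − 19.5) + 278.
Solving gives Q = 312 with buyers paying $28 and suppliers receiving $8.5 (the $19.5 wedge).
The less price-elastic side of the market bears the larger share of a per-unit tax.

Buyers pay $28; suppliers receive $8.5; quantity = 312.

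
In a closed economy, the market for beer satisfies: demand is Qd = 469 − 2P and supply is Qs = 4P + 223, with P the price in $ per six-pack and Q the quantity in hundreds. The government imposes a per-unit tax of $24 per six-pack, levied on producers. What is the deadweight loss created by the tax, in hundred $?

Deadweight loss = $384 hundred.

Without the tax, 469 − 2P = 4P + 223 gives 6P = 246, so P* = $41 and Q* = 387.
With the tax collected from producers, supply shifts: Qs = 4(P − 24) + 223.
New equilibrium: buyers pay $57, producers receive $33, Q = 355. (Wedge: Pb − Ps = 24.)
Quantity falls by |ΔQ| = |387 − 355| = 32.
DWL = ½ · t · |ΔQ| = ½ · 24 · 32 = $384.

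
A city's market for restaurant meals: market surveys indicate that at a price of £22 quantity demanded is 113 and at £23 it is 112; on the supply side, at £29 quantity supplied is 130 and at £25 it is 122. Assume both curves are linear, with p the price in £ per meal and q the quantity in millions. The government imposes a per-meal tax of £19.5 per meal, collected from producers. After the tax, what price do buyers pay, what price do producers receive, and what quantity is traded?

Buyers pay £34; producers receive £14.5; quantity = 101.

Demand slope: (112 − 113)/(23 − 22) = -1, so qd = 135 − p.
Supply slope: (122 − 130)/(25 − 29) = 2, so qs = 2p + 72.
Before the tax: set 135 − p = 2p + 72 → p* = £21, q* = 114.
With the tax collected from producers, supply shifts: qs = 2(p − 19.5) + 72.
Solving gives q = 101 with buyers paying £34 and producers receiving £14.5 (the £19.5 wedge).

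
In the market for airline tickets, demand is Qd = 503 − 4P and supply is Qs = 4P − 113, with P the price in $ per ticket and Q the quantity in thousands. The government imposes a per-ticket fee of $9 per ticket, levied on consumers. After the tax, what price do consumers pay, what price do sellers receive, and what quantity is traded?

Consumers pay $81.5; sellers receive $72.5; quantity = 177.

Without the tax, 503 − 4P = 4P − 113 gives 8P = 616, so P* = $77 and Q* = 195.
With the tax collected from consumers, demand (in seller-price terms) shifts: Qd = 503 − 4(P + 9).
New equilibrium: consumers pay $81.5, sellers receive $72.5, Q = 177. (Wedge: Pb − Ps = 9.)
The less price-elastic side of the market bears the larger share of a per-unit tax.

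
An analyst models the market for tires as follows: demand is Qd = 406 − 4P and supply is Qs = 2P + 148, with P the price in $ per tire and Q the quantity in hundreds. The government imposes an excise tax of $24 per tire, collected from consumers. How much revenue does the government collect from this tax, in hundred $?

Before the tax: set 406 − 4P = 2P + 148 → P* = $43, Q* = 234.
With the tax collected from consumers, demand (in seller-price terms) shifts: Qd = 406 − 4(P + 24).
New equilibrium: consumers pay $51, producers receive $27, Q = 202. (Wedge: Pb − Ps = 24.)
Revenue = t · Q = 24 · 202 = $4848.

Tax revenue = $4848 hundred.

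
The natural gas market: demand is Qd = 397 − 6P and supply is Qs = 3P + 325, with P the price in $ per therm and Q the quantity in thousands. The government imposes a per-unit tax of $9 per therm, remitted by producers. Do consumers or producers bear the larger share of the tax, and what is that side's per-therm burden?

Producers bear the larger share: $6 per therm.

Before the tax: set 397 − 6P = 3P + 325 → P* = $8, Q* = 349.
With the tax collected from producers, supply shifts: Qs = 3(P − 9) + 325.
Solving gives Q = 331 with consumers paying $11 and producers receiving $2 (the $9 wedge).
Per-therm burden: consumers $3, producers $6.
Producers take the larger share because supply is less price-elastic here (demand slope 6 vs supply slope 3).
The less price-elastic side of the market bears the larger share of a per-unit tax.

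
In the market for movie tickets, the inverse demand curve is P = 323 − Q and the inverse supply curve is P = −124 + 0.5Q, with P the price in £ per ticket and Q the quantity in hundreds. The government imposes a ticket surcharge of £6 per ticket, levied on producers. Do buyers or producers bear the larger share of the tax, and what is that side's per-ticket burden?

Buyers bear the larger share: £4 per ticket.

Inverting to Q(P) form: Qd = 323 − P; Qs = 2P + 248.
Without the tax, 323 − P = 2P + 248 gives 3P = 75, so P* = £25 and Q* = 298.
With the tax collected from producers, supply shifts: Qs = 2(P − 6) + 248.
New equilibrium: buyers pay £29, producers receive £23, Q = 294. (Wedge: Pb − Ps = 6.)
Per-ticket burden: buyers £4, producers £2.
Buyers take the larger share because demand is less price-elastic here (demand slope 1 vs supply slope 2).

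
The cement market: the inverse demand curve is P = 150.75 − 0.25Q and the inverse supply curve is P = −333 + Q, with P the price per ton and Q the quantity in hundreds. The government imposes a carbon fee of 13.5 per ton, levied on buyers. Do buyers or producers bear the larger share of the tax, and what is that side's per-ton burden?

Rewrite in direct form: Qd = 603 − 4P and Qs = P + 333.
Before the tax: set 603 − 4P = P + 333 → P* = 54, Q* = 387.
With the tax collected from buyers, demand (in seller-price terms) shifts: Qd = 603 − 4(P + 13.5).
New equilibrium: buyers pay 56.7, producers receive 43.2, Q = 376.2. (Wedge: Pb − Ps = 13.5.)
Per-ton burden: buyers 2.7, producers 10.8.
Producers take the larger share because supply is less price-elastic here (demand slope 4 vs supply slope 1).
The less price-elastic side of the market bears the larger share of a per-unit tax.

Producers bear the larger share: 10.8 per ton.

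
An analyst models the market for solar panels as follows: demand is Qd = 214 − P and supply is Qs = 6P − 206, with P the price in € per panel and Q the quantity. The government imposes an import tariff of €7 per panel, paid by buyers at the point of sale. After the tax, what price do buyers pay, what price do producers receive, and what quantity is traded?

Buyers pay €66; producers receive €59; quantity = 148.

Without the tax, 214 − P = 6P − 206 gives 7P = 420, so P* = €60 and Q* = 154.
With the tax collected from buyers, demand (in seller-price terms) shifts: Qd = 214 − (P + 7).
Solving gives Q = 148 with buyers paying €66 and producers receiving €59 (the €7 wedge).
The less price-elastic side of the market bears the larger share of a per-unit tax.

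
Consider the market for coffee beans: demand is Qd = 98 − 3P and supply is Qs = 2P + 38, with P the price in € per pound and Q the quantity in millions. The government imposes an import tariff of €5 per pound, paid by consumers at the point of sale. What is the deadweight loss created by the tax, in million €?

Deadweight loss = €15 million.

Without the tax, 98 − 3P = 2P + 38 gives 5P = 60, so P* = €12 and Q* = 62.
With the tax collected from consumers, demand (in seller-price terms) shifts: Qd = 98 − 3(P + 5).
Solving gives Q = 56 with consumers paying €14 and sellers receiving €9 (the €5 wedge).
Quantity falls by |ΔQ| = |62 − 56| = 6.
DWL = ½ · t · |ΔQ| = ½ · 5 · 6 = €15.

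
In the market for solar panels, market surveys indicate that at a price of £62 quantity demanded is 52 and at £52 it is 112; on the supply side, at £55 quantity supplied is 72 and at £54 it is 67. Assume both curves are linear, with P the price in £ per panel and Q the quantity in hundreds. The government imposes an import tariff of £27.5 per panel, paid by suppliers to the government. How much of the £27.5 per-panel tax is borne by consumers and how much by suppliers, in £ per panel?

Consumers bear £12.5 per panel; suppliers bear £15 per panel.

Demand slope: (112 − 52)/(52 − 62) = -6, so Qd = 424 − 6P.
Supply slope: (67 − 72)/(54 − 55) = 5, so Qs = 5P − 203.
Without the tax, 424 − 6P = 5P − 203 gives 11P = 627, so P* = £57 and Q* = 82.
With the tax collected from suppliers, supply shifts: Qs = 5(P − 27.5) − 203.
Solving gives Q = 7 with consumers paying £69.5 and suppliers receiving £42 (the £27.5 wedge).
Burden on consumers: £12.5; on suppliers: £15. (They sum to £27.5.)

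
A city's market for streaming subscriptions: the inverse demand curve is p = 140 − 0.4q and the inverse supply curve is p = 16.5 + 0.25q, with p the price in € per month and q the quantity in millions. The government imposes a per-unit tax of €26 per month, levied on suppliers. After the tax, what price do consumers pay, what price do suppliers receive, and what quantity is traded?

Consumers pay €80; suppliers receive €54; quantity = 150.

Inverting to q(p) form: qd = 350 − 2.5p; qs = 4p − 66.
Before the tax: set 350 − 2.5p = 4p − 66 → p* = €64, q* = 190.
With the tax collected from suppliers, supply shifts: qs = 4(p − 26) − 66.
Solving gives q = 150 with consumers paying €80 and suppliers receiving €54 (the €26 wedge).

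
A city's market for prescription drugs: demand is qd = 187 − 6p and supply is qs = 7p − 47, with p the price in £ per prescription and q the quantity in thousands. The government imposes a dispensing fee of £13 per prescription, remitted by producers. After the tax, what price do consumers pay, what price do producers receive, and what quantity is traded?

Before the tax: set 187 − 6p = 7p − 47 → p* = £18, q* = 79.
With the tax collected from producers, supply shifts: qs = 7(p − 13) − 47.
Solving gives q = 37 with consumers paying £25 and producers receiving £12 (the £13 wedge).
The less price-elastic side of the market bears the larger share of a per-unit tax.

Consumers pay £25; producers receive £12; quantity = 37.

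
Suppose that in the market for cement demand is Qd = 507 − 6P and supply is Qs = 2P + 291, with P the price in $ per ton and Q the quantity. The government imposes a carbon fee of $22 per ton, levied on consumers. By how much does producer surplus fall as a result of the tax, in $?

Producer surplus falls by $5420.25.

Before the tax: set 507 − 6P = 2P + 291 → P* = $27, Q* = 345.
With the tax collected from consumers, demand (in seller-price terms) shifts: Qd = 507 − 6(P + 22).
Solving gives Q = 312 with consumers paying $32.5 and producers receiving $10.5 (the $22 wedge).
ΔPS is the trapezoid between Q = 312 and Q = 345 of height $16.5: ½ · (345 + 312) · 16.5 = $5420.25.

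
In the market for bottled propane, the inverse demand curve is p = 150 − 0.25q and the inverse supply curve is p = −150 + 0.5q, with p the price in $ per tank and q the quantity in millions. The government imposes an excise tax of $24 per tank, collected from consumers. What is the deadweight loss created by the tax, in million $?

Deadweight loss = $384 million.

Inverting to q(p) form: qd = 600 − 4p; qs = 2p + 300.
Before the tax: set 600 − 4p = 2p + 300 → p* = $50, q* = 400.
With the tax collected from consumers, demand (in seller-price terms) shifts: qd = 600 − 4(p + 24).
New equilibrium: consumers pay $58, suppliers receive $34, q = 368. (Wedge: pb − ps = 24.)
Quantity falls by |ΔQ| = |400 − 368| = 32.
DWL = ½ · t · |ΔQ| = ½ · 24 · 32 = $384.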